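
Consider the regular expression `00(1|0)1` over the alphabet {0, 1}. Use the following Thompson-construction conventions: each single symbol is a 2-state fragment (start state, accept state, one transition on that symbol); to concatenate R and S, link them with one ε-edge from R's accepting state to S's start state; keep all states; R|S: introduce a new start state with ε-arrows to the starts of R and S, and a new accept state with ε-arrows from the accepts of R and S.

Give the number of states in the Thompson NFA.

12

Recursing over subexpressions:
Each of the 5 symbol leaves contributes a 2-state fragment.
  1|0 : 6 states
  00(1|0)1 : 12 states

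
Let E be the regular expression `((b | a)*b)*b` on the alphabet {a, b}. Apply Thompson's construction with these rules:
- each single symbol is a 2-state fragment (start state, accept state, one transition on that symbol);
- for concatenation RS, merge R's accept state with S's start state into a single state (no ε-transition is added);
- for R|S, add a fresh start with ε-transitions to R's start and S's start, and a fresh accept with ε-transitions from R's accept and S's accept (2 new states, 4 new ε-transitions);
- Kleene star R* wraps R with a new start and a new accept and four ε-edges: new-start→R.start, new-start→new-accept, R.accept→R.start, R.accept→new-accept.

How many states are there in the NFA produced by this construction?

12

By structural recursion:
Each of the 4 symbol leaves contributes a 2-state fragment.
  b | a → 6 states
  (b | a)* → 8 states
  (b | a)*b → 9 states
  ((b | a)*b)* → 11 states
  ((b | a)*b)*b → 12 states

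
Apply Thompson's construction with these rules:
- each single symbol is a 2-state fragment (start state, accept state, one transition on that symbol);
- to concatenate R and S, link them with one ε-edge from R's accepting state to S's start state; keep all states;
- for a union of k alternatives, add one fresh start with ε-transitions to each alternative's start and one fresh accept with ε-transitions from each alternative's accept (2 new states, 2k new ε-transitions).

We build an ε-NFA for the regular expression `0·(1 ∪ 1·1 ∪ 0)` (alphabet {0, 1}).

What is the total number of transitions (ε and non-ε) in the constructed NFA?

13

Recursing over subexpressions:
Each of the 5 symbol leaves contributes 1 transition (1 symbol, 0 ε).
  1·1 : 3 transitions (2 symbol, 1 ε)
  1 ∪ 1·1 ∪ 0 : 11 transitions (4 symbol, 7 ε)
  0·(1 ∪ 1·1 ∪ 0) : 13 transitions (5 symbol, 8 ε)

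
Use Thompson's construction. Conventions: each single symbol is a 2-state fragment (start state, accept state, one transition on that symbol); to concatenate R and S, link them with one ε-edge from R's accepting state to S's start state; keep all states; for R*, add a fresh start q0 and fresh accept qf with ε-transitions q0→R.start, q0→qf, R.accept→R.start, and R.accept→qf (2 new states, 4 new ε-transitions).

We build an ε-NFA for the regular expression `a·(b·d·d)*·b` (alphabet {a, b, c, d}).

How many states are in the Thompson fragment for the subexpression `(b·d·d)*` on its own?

8

Fragment for `(b·d·d)*`:
Each of the 3 symbol leaves contributes a 2-state fragment.
  b·d·d = 6 states
  (b·d·d)* = 8 states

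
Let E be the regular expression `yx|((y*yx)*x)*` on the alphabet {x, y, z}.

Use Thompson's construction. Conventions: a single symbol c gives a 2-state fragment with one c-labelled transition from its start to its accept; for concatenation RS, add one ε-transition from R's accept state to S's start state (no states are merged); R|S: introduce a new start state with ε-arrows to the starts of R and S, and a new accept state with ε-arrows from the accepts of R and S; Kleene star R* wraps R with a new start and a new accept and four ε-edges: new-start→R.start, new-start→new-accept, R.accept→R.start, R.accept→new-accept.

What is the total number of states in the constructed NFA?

By structural recursion:
Each of the 6 symbol leaves contributes a 2-state fragment.
  yx : 4 states
  y* : 4 states
  y*yx : 8 states
  (y*yx)* : 10 states
  (y*yx)*x : 12 states
  ((y*yx)*x)* : 14 states
  yx|((y*yx)*x)* : 20 states

20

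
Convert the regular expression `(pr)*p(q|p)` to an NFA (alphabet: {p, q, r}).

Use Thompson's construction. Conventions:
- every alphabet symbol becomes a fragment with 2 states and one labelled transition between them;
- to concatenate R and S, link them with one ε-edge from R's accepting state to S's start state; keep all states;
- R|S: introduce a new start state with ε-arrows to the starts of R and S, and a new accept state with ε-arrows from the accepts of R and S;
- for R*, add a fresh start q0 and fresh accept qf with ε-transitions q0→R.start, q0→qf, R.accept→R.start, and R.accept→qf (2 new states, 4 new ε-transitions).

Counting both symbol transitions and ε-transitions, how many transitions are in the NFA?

16

Bottom-up over the parse tree:
Each of the 5 symbol leaves contributes 1 transition (1 symbol, 0 ε).
  pr = 3 transitions (2 symbol, 1 ε)
  (pr)* = 7 transitions (2 symbol, 5 ε)
  q|p = 6 transitions (2 symbol, 4 ε)
  (pr)*p(q|p) = 16 transitions (5 symbol, 11 ε)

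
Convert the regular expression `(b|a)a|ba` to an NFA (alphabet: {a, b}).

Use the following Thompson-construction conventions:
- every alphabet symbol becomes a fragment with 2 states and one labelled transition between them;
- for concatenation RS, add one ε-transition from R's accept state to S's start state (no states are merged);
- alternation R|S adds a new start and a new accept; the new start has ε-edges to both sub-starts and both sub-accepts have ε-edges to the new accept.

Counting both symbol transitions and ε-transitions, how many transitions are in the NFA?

15

By structural recursion:
Each of the 5 symbol leaves contributes 1 transition (1 symbol, 0 ε).
  b|a — 6 transitions (2 symbol, 4 ε)
  (b|a)a — 8 transitions (3 symbol, 5 ε)
  ba — 3 transitions (2 symbol, 1 ε)
  (b|a)a|ba — 15 transitions (5 symbol, 10 ε)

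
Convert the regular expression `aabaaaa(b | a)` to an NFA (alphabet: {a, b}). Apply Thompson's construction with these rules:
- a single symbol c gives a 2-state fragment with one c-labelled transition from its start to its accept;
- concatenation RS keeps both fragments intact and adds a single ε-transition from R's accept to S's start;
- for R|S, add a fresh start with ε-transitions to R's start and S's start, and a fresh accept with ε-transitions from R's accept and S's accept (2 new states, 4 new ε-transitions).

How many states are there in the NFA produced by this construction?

20

Per subexpression:
Each of the 9 symbol leaves contributes a 2-state fragment.
  b | a = 6 states
  aabaaaa(b | a) = 20 states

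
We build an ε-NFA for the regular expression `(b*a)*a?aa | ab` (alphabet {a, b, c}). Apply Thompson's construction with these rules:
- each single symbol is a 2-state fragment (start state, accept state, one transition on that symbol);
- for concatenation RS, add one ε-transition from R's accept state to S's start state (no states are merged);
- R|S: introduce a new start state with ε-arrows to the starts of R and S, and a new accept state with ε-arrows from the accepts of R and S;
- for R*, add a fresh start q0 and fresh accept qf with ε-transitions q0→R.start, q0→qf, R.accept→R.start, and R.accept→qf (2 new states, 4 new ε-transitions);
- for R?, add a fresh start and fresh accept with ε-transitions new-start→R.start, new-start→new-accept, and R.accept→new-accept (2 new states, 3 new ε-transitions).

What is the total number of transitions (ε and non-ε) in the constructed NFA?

27

Building bottom-up:
Each of the 7 symbol leaves contributes 1 transition (1 symbol, 0 ε).
  b* : 5 transitions (1 symbol, 4 ε)
  b*a : 7 transitions (2 symbol, 5 ε)
  (b*a)* : 11 transitions (2 symbol, 9 ε)
  a? : 4 transitions (1 symbol, 3 ε)
  (b*a)*a?aa : 20 transitions (5 symbol, 15 ε)
  ab : 3 transitions (2 symbol, 1 ε)
  (b*a)*a?aa | ab : 27 transitions (7 symbol, 20 ε)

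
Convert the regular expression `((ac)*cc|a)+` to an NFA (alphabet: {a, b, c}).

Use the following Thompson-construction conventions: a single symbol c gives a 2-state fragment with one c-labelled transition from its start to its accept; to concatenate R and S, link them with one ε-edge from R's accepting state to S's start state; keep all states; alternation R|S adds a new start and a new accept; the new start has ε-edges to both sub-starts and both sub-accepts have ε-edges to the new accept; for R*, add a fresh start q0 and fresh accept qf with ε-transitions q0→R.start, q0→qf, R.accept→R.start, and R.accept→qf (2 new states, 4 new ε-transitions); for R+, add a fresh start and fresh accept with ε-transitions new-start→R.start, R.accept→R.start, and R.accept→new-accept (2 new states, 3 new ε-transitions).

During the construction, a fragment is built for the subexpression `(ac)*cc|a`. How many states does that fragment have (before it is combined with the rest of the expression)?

14

Fragment for `(ac)*cc|a`:
Each of the 5 symbol leaves contributes a 2-state fragment.
  ac = 4 states
  (ac)* = 6 states
  (ac)*cc = 10 states
  (ac)*cc|a = 14 states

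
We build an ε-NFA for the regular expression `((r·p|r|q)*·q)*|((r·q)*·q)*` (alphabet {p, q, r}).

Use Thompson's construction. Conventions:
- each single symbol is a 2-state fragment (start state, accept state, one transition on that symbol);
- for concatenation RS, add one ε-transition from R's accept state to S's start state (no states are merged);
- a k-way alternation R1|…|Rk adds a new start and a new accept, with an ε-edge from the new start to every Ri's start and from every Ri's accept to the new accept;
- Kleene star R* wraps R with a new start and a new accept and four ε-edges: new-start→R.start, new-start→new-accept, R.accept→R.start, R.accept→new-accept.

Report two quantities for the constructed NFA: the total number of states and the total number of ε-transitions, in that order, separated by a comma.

Building bottom-up:
Each of the 8 symbol leaves contributes 2 states and 0 ε-transitions.
  r·p — 4 states, 1 ε-transition
  r·p|r|q — 10 states, 7 ε-transitions
  (r·p|r|q)* — 12 states, 11 ε-transitions
  (r·p|r|q)*·q — 14 states, 12 ε-transitions
  ((r·p|r|q)*·q)* — 16 states, 16 ε-transitions
  r·q — 4 states, 1 ε-transition
  (r·q)* — 6 states, 5 ε-transitions
  (r·q)*·q — 8 states, 6 ε-transitions
  ((r·q)*·q)* — 10 states, 10 ε-transitions
  ((r·p|r|q)*·q)*|((r·q)*·q)* — 28 states, 30 ε-transitions

28, 30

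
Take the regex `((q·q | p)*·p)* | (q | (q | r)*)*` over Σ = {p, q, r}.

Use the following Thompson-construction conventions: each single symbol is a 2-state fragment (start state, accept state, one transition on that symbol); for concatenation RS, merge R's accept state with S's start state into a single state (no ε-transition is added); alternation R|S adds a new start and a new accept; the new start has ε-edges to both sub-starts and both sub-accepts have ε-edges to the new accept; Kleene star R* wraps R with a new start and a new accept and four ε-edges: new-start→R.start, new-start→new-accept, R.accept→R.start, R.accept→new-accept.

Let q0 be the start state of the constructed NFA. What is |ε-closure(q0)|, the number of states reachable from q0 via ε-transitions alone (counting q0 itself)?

Work bottom-up. For each fragment F, track |ε-closure(F.start)| and whether F's accept lies in that closure (i.e. whether F accepts ε). A single-symbol fragment has closure size 1 and does not accept ε.
  q·q → |ε-closure| equals the left operand's closure size = 1 (its accept is not ε-reachable, so the closure stops there)
  q·q | p → new start ε-reaches every alternative's start; none of them accept ε, so the new accept is not reached: |ε-closure| = 1 + 1 + 1 = 3
  (q·q | p)* → new start has ε-edges to the inner start and to the new accept, so |ε-closure| = 2 + 3 = 5
  (q·q | p)*·p → |ε-closure| = 5 + (1−1) = 5 (closure spills across the concat boundary because the left factor accepts ε)
  ((q·q | p)*·p)* → |ε-closure| = 1 (new start) + 5 (body) + 1 (new accept) = 7
  q | r → |ε-closure| = 1 + 1 + 1 = 3 (the new accept is not ε-reachable since no branch accepts ε)
  (q | r)* → the star's fresh start ε-reaches both the body's start and the fresh accept: |ε-closure| = 2 + 3 = 5
  q | (q | r)* → |ε-closure| = 1 (new start) + (1 + 5) + 1 (new accept, since some branch ε-reaches its own accept) = 8
  (q | (q | r)*)* → |ε-closure| = 1 (new start) + 8 (body) + 1 (new accept) = 10
  ((q·q | p)*·p)* | (q | (q | r)*)* → new start ε-reaches every alternative's start; at least one alternative accepts ε, so the union's new accept is reached too: |ε-closure| = 1 + 7 + 10 + 1 = 19

19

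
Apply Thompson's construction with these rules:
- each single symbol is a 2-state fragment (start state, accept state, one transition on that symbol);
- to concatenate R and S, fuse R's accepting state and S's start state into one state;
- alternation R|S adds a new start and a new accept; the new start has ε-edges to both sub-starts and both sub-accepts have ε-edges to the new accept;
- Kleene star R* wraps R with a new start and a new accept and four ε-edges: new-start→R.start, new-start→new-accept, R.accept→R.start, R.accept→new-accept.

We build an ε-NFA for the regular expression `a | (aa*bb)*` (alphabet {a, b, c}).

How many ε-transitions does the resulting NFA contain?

12

Bottom-up over the parse tree:
Each of the 5 symbol leaves contributes 0 ε-transitions.
  a* → 4 ε-transitions
  aa*bb → 4 ε-transitions
  (aa*bb)* → 8 ε-transitions
  a | (aa*bb)* → 12 ε-transitions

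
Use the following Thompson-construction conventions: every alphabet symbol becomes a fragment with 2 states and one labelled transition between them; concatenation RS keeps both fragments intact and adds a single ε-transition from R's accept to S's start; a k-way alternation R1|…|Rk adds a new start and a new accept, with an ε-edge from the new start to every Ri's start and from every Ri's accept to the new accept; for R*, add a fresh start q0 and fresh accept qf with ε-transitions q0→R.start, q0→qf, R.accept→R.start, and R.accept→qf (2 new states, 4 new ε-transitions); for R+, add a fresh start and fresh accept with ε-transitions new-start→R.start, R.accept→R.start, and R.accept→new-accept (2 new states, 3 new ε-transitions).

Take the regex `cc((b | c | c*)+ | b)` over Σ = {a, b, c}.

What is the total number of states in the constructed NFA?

20

By structural recursion:
Each of the 6 symbol leaves contributes a 2-state fragment.
  c* → 4 states
  b | c | c* → 10 states
  (b | c | c*)+ → 12 states
  (b | c | c*)+ | b → 16 states
  cc((b | c | c*)+ | b) → 20 states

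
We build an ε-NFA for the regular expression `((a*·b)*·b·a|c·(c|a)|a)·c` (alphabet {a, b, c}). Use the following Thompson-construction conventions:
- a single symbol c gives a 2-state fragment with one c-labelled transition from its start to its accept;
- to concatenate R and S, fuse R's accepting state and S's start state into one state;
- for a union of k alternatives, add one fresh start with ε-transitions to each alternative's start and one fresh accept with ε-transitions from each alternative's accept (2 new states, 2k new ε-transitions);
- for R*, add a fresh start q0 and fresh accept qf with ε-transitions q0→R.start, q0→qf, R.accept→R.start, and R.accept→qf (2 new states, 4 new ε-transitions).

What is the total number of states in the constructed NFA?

Recursing over subexpressions:
Each of the 9 symbol leaves contributes a 2-state fragment.
  a* = 4 states
  a*·b = 5 states
  (a*·b)* = 7 states
  (a*·b)*·b·a = 9 states
  c|a = 6 states
  c·(c|a) = 7 states
  (a*·b)*·b·a|c·(c|a)|a = 20 states
  ((a*·b)*·b·a|c·(c|a)|a)·c = 21 states

21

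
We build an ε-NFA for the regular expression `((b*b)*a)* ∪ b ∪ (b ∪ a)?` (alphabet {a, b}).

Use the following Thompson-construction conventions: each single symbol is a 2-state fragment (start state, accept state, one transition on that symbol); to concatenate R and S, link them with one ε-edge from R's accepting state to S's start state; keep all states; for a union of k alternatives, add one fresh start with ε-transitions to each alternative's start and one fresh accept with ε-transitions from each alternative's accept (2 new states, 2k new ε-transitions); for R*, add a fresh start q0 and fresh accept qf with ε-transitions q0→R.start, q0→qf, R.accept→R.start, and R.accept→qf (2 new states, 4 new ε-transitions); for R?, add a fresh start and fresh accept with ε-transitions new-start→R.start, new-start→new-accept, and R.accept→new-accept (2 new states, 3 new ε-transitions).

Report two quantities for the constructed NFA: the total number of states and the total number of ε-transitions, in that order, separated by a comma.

24, 27

By structural recursion:
Each of the 6 symbol leaves contributes 2 states and 0 ε-transitions.
  b* : 4 states, 4 ε-transitions
  b*b : 6 states, 5 ε-transitions
  (b*b)* : 8 states, 9 ε-transitions
  (b*b)*a : 10 states, 10 ε-transitions
  ((b*b)*a)* : 12 states, 14 ε-transitions
  b ∪ a : 6 states, 4 ε-transitions
  (b ∪ a)? : 8 states, 7 ε-transitions
  ((b*b)*a)* ∪ b ∪ (b ∪ a)? : 24 states, 27 ε-transitions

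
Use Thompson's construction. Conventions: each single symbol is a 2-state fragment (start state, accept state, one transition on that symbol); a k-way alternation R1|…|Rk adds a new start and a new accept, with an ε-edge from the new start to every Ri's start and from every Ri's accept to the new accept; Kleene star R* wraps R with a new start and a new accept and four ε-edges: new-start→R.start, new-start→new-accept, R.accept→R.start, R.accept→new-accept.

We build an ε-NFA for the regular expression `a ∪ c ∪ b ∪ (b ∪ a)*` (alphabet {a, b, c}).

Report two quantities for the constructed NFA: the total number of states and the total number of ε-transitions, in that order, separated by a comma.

16, 16

Per subexpression:
Each of the 5 symbol leaves contributes 2 states and 0 ε-transitions.
  b ∪ a → 6 states, 4 ε-transitions
  (b ∪ a)* → 8 states, 8 ε-transitions
  a ∪ c ∪ b ∪ (b ∪ a)* → 16 states, 16 ε-transitions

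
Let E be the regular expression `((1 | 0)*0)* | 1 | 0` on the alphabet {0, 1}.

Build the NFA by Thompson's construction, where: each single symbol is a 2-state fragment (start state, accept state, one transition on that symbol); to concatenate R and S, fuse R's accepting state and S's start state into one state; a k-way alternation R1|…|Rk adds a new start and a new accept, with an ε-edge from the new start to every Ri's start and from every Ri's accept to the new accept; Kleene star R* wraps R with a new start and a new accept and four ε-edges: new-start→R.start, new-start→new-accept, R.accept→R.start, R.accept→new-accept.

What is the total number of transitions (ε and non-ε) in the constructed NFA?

23

Per subexpression:
Each of the 5 symbol leaves contributes 1 transition (1 symbol, 0 ε).
  1 | 0 : 6 transitions (2 symbol, 4 ε)
  (1 | 0)* : 10 transitions (2 symbol, 8 ε)
  (1 | 0)*0 : 11 transitions (3 symbol, 8 ε)
  ((1 | 0)*0)* : 15 transitions (3 symbol, 12 ε)
  ((1 | 0)*0)* | 1 | 0 : 23 transitions (5 symbol, 18 ε)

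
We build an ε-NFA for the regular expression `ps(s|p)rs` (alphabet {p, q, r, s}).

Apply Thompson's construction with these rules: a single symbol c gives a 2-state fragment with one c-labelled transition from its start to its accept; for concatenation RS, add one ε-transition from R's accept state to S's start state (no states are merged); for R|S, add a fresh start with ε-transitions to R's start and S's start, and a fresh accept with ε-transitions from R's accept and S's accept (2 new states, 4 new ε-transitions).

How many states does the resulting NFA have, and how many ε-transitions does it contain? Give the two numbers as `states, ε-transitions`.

Building bottom-up:
Each of the 6 symbol leaves contributes 2 states and 0 ε-transitions.
  s|p → 6 states, 4 ε-transitions
  ps(s|p)rs → 14 states, 8 ε-transitions

14, 8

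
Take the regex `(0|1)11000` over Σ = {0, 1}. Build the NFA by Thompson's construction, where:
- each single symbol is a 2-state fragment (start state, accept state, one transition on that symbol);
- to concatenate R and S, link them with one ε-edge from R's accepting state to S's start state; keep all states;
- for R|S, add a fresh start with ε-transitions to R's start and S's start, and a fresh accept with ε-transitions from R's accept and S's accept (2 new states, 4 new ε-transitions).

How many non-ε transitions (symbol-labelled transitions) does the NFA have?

7

Recursing over subexpressions:
Each of the 7 symbol leaves contributes exactly 1 symbol transition.
  0|1 — 2 symbol transitions
  (0|1)11000 — 7 symbol transitions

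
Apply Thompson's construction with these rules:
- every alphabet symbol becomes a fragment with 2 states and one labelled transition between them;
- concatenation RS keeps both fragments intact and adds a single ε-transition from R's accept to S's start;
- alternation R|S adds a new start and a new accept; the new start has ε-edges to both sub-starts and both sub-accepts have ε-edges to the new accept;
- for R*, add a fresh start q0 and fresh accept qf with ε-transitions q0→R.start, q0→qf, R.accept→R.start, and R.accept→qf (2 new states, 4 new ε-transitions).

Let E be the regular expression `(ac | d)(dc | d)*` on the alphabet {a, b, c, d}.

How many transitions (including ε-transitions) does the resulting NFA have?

21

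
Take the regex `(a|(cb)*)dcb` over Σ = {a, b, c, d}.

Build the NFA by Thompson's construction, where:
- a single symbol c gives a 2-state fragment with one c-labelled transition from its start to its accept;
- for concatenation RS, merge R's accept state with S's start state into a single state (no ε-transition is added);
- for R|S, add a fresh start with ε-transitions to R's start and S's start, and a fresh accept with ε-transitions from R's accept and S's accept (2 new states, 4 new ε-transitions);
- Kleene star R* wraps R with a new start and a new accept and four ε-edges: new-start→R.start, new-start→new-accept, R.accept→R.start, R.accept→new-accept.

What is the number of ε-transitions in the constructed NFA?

Per subexpression:
Each of the 6 symbol leaves contributes 0 ε-transitions.
  cb = 0 ε-transitions
  (cb)* = 4 ε-transitions
  a|(cb)* = 8 ε-transitions
  (a|(cb)*)dcb = 8 ε-transitions

8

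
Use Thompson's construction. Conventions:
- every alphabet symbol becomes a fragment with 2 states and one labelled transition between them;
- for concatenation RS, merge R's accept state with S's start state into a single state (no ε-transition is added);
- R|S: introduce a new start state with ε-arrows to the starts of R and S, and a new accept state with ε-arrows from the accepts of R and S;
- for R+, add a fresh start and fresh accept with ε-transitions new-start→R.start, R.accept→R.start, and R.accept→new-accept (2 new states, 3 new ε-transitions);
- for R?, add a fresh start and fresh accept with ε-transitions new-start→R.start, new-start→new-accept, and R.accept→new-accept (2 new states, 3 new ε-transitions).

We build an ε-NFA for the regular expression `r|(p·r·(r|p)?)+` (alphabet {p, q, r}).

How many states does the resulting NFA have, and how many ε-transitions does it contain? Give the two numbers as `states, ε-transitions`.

16, 14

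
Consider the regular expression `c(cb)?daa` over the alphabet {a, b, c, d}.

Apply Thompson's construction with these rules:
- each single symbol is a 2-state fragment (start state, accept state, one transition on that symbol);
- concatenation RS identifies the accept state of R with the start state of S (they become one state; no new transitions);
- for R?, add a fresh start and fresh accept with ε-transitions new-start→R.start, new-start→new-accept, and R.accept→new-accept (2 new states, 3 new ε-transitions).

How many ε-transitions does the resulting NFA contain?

3

Per subexpression:
Each of the 6 symbol leaves contributes 0 ε-transitions.
  cb = 0 ε-transitions
  (cb)? = 3 ε-transitions
  c(cb)?daa = 3 ε-transitions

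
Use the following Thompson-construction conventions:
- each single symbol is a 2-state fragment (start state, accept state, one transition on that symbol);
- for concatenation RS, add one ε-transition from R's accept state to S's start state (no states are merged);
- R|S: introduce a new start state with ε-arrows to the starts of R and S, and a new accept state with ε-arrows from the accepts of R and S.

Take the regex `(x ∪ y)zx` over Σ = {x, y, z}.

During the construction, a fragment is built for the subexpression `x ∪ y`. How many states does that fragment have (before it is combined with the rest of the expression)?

Fragment for `x ∪ y`:
Each of the 2 symbol leaves contributes a 2-state fragment.
  x ∪ y → 6 states

6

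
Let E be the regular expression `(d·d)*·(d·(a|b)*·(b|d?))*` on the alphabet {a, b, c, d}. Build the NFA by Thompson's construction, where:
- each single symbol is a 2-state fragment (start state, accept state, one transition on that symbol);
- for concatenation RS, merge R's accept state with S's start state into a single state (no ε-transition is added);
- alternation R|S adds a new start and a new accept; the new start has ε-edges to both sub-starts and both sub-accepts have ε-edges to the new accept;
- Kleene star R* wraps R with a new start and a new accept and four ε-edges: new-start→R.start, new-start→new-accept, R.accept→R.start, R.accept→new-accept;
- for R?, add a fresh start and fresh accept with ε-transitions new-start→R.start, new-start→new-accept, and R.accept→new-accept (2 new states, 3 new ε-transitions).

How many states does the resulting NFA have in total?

Recursing over subexpressions:
Each of the 7 symbol leaves contributes a 2-state fragment.
  d·d → 3 states
  (d·d)* → 5 states
  a|b → 6 states
  (a|b)* → 8 states
  d? → 4 states
  b|d? → 8 states
  d·(a|b)*·(b|d?) → 16 states
  (d·(a|b)*·(b|d?))* → 18 states
  (d·d)*·(d·(a|b)*·(b|d?))* → 22 states

22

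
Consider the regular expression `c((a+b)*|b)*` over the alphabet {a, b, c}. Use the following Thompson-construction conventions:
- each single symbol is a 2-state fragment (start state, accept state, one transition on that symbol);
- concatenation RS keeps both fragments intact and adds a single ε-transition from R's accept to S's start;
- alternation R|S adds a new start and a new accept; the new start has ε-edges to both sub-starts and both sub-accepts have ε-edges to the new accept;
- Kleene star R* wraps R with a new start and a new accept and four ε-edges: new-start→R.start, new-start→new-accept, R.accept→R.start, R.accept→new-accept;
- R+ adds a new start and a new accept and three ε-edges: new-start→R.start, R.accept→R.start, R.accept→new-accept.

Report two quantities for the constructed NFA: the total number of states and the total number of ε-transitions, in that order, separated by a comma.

Bottom-up over the parse tree:
Each of the 4 symbol leaves contributes 2 states and 0 ε-transitions.
  a+ — 4 states, 3 ε-transitions
  a+b — 6 states, 4 ε-transitions
  (a+b)* — 8 states, 8 ε-transitions
  (a+b)*|b — 12 states, 12 ε-transitions
  ((a+b)*|b)* — 14 states, 16 ε-transitions
  c((a+b)*|b)* — 16 states, 17 ε-transitions

16, 17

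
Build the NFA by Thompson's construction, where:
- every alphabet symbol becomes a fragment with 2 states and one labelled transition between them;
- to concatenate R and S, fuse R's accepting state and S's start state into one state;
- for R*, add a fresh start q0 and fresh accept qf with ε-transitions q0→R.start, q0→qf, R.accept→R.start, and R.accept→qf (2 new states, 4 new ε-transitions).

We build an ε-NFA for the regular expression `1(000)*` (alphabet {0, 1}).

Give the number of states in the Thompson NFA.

Building bottom-up:
Each of the 4 symbol leaves contributes a 2-state fragment.
  000 → 4 states
  (000)* → 6 states
  1(000)* → 7 states

7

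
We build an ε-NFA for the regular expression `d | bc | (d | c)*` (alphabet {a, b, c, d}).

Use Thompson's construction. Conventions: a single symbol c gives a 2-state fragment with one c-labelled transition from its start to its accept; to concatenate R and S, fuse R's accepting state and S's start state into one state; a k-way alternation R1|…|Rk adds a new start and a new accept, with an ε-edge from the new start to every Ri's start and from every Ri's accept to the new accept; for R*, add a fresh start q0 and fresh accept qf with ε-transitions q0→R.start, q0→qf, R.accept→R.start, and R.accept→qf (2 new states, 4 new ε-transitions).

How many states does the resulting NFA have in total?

By structural recursion:
Each of the 5 symbol leaves contributes a 2-state fragment.
  bc : 3 states
  d | c : 6 states
  (d | c)* : 8 states
  d | bc | (d | c)* : 15 states

15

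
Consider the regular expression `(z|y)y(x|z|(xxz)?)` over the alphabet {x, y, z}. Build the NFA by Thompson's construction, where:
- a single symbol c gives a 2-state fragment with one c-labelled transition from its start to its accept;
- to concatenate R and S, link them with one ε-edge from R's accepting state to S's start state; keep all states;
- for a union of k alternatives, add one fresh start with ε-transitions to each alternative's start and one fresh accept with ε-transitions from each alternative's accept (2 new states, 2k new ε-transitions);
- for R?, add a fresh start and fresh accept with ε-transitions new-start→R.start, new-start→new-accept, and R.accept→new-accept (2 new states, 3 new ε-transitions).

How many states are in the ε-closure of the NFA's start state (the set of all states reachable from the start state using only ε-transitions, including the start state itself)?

3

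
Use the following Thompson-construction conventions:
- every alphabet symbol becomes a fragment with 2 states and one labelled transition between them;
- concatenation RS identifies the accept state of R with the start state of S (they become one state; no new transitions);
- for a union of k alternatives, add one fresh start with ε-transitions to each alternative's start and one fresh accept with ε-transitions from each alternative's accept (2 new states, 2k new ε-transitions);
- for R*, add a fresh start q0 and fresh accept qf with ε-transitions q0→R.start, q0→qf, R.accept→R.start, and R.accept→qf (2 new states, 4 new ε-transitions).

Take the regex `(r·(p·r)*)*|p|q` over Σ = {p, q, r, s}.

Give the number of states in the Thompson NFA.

14

By structural recursion:
Each of the 5 symbol leaves contributes a 2-state fragment.
  p·r → 3 states
  (p·r)* → 5 states
  r·(p·r)* → 6 states
  (r·(p·r)*)* → 8 states
  (r·(p·r)*)*|p|q → 14 states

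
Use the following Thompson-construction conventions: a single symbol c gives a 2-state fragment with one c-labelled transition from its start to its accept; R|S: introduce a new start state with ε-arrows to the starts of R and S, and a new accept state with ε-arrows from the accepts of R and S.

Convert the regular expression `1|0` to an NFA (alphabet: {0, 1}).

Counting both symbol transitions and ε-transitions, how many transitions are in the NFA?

Per subexpression:
Each of the 2 symbol leaves contributes 1 transition (1 symbol, 0 ε).
  1|0 = 6 transitions (2 symbol, 4 ε)

6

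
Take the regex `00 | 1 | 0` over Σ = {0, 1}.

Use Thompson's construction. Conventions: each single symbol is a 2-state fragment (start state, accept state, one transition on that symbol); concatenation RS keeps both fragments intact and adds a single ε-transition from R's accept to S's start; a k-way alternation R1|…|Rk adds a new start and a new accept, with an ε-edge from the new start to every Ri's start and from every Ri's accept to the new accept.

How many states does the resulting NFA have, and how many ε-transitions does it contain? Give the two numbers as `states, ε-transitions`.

10, 7

Recursing over subexpressions:
Each of the 4 symbol leaves contributes 2 states and 0 ε-transitions.
  00 = 4 states, 1 ε-transition
  00 | 1 | 0 = 10 states, 7 ε-transitions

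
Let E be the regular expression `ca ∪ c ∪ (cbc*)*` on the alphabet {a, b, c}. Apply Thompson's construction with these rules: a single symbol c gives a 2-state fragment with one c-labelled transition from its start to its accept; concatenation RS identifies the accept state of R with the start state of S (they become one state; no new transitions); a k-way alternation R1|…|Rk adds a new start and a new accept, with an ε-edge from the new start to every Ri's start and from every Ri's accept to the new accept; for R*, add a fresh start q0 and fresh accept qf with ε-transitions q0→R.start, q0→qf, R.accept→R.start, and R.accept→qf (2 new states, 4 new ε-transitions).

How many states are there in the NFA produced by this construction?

15

Per subexpression:
Each of the 6 symbol leaves contributes a 2-state fragment.
  ca — 3 states
  c* — 4 states
  cbc* — 6 states
  (cbc*)* — 8 states
  ca ∪ c ∪ (cbc*)* — 15 states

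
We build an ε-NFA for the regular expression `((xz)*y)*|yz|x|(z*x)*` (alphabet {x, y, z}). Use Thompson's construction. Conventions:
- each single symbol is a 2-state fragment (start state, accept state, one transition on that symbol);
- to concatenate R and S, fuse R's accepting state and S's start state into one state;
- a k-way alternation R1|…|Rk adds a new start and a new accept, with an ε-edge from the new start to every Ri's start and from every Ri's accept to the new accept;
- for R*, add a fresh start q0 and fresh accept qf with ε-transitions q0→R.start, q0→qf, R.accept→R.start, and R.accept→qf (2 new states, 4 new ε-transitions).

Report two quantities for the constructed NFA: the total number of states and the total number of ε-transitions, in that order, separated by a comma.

22, 24

Bottom-up over the parse tree:
Each of the 8 symbol leaves contributes 2 states and 0 ε-transitions.
  xz — 3 states, 0 ε-transitions
  (xz)* — 5 states, 4 ε-transitions
  (xz)*y — 6 states, 4 ε-transitions
  ((xz)*y)* — 8 states, 8 ε-transitions
  yz — 3 states, 0 ε-transitions
  z* — 4 states, 4 ε-transitions
  z*x — 5 states, 4 ε-transitions
  (z*x)* — 7 states, 8 ε-transitions
  ((xz)*y)*|yz|x|(z*x)* — 22 states, 24 ε-transitions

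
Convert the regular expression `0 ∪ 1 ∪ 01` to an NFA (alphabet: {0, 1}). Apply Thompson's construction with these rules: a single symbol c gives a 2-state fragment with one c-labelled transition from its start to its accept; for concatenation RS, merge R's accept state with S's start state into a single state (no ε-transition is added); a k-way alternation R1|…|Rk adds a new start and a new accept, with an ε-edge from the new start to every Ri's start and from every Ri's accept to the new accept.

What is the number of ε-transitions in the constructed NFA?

Building bottom-up:
Each of the 4 symbol leaves contributes 0 ε-transitions.
  01 : 0 ε-transitions
  0 ∪ 1 ∪ 01 : 6 ε-transitions

6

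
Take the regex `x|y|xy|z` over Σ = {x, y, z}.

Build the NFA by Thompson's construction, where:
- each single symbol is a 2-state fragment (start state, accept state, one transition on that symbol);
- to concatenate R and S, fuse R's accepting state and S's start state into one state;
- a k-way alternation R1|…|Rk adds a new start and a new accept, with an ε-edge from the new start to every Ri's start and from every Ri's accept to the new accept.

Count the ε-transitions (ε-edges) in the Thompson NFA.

Per subexpression:
Each of the 5 symbol leaves contributes 0 ε-transitions.
  xy : 0 ε-transitions
  x|y|xy|z : 8 ε-transitions

8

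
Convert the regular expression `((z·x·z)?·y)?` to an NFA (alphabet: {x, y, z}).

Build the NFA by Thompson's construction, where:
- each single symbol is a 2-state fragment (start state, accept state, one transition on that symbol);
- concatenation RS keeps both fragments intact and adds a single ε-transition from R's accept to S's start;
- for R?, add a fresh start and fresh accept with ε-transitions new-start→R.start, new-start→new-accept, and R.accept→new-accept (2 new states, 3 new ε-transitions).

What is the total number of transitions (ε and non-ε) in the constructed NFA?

Bottom-up over the parse tree:
Each of the 4 symbol leaves contributes 1 transition (1 symbol, 0 ε).
  z·x·z — 5 transitions (3 symbol, 2 ε)
  (z·x·z)? — 8 transitions (3 symbol, 5 ε)
  (z·x·z)?·y — 10 transitions (4 symbol, 6 ε)
  ((z·x·z)?·y)? — 13 transitions (4 symbol, 9 ε)

13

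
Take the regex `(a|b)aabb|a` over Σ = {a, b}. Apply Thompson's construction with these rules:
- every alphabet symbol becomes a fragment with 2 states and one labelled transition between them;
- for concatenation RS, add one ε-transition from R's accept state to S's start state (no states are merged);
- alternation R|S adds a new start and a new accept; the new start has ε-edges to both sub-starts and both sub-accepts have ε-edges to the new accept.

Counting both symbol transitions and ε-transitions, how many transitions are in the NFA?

19

By structural recursion:
Each of the 7 symbol leaves contributes 1 transition (1 symbol, 0 ε).
  a|b = 6 transitions (2 symbol, 4 ε)
  (a|b)aabb = 14 transitions (6 symbol, 8 ε)
  (a|b)aabb|a = 19 transitions (7 symbol, 12 ε)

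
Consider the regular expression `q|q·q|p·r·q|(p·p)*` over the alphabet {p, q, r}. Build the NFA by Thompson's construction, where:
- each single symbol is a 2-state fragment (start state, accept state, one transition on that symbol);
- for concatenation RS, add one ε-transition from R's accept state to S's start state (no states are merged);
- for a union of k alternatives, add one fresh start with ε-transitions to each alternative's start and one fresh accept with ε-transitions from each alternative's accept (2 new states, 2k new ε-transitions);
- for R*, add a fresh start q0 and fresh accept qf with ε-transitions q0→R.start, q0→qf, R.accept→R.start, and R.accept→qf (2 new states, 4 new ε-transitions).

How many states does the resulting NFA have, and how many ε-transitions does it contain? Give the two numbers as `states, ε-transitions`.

20, 16

By structural recursion:
Each of the 8 symbol leaves contributes 2 states and 0 ε-transitions.
  q·q = 4 states, 1 ε-transition
  p·r·q = 6 states, 2 ε-transitions
  p·p = 4 states, 1 ε-transition
  (p·p)* = 6 states, 5 ε-transitions
  q|q·q|p·r·q|(p·p)* = 20 states, 16 ε-transitions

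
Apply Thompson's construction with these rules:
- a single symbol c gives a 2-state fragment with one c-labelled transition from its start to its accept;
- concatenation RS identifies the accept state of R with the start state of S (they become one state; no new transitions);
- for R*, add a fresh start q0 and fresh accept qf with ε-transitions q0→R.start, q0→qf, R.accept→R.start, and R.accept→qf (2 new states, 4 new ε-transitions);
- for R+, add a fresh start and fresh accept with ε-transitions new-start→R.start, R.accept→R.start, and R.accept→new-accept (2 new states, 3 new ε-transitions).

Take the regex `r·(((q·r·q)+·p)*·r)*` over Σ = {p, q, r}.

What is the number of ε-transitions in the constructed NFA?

Recursing over subexpressions:
Each of the 6 symbol leaves contributes 0 ε-transitions.
  q·r·q — 0 ε-transitions
  (q·r·q)+ — 3 ε-transitions
  (q·r·q)+·p — 3 ε-transitions
  ((q·r·q)+·p)* — 7 ε-transitions
  ((q·r·q)+·p)*·r — 7 ε-transitions
  (((q·r·q)+·p)*·r)* — 11 ε-transitions
  r·(((q·r·q)+·p)*·r)* — 11 ε-transitions

11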